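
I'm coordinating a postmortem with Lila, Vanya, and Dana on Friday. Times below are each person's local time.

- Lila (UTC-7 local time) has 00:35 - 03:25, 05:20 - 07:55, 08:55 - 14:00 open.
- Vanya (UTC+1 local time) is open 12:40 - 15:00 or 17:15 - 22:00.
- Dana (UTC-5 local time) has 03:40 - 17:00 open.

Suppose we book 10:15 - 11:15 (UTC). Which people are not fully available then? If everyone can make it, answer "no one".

Lila in UTC: 07:35-10:25, 12:20-14:55, 15:55-21:00 (add 7h to convert from UTC-7).
Vanya in UTC: 11:40-14:00, 16:15-21:00 (subtract 1h to convert from UTC+1).
Dana in UTC: 08:40-22:00 (add 5h to convert from UTC-5).
Lila: not fully free for 10:15-11:15. Vanya: not fully free for 10:15-11:15. Dana: free for 10:15-11:15.

Lila, Vanya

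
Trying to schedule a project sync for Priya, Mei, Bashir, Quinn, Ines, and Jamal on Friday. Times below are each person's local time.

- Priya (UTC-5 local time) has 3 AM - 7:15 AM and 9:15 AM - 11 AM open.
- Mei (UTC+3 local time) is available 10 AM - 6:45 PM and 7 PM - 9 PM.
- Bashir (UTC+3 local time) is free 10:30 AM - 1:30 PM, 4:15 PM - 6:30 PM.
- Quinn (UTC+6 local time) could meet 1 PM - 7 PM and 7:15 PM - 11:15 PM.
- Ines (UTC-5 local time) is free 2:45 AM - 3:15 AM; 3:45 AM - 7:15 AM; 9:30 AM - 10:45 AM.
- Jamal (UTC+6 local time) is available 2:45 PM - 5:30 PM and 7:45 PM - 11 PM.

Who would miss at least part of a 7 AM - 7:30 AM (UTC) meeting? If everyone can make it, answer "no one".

Bashir, Ines, Jamal, Priya

Priya in UTC: 08:00-12:15, 14:15-16:00 (add 5h to convert from UTC-5).
Mei in UTC: 07:00-15:45, 16:00-18:00 (subtract 3h to convert from UTC+3).
Bashir in UTC: 07:30-10:30, 13:15-15:30 (subtract 3h to convert from UTC+3).
Quinn in UTC: 07:00-13:00, 13:15-17:15 (subtract 6h to convert from UTC+6).
Ines in UTC: 07:45-08:15, 08:45-12:15, 14:30-15:45 (add 5h to convert from UTC-5).
Jamal in UTC: 08:45-11:30, 13:45-17:00 (subtract 6h to convert from UTC+6).
Priya: not fully free for 07:00-07:30. Mei: free for 07:00-07:30. Bashir: not fully free for 07:00-07:30. Quinn: free for 07:00-07:30. Ines: not fully free for 07:00-07:30. Jamal: not fully free for 07:00-07:30.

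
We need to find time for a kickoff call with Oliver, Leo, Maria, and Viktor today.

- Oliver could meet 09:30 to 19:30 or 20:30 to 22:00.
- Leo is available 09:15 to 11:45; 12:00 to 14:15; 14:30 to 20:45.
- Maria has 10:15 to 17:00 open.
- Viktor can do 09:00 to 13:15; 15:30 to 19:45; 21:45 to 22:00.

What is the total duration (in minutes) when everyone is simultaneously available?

255

Oliver ∩ Leo: 09:30-11:45, 12:00-14:15, 14:30-19:30, 20:30-20:45.
Oliver ∩ Leo ∩ Maria: 10:15-11:45, 12:00-14:15, 14:30-17:00.
Oliver ∩ Leo ∩ Maria ∩ Viktor: 10:15-11:45, 12:00-13:15, 15:30-17:00.
Summing the common windows: 90 + 75 + 90 = 255 minutes.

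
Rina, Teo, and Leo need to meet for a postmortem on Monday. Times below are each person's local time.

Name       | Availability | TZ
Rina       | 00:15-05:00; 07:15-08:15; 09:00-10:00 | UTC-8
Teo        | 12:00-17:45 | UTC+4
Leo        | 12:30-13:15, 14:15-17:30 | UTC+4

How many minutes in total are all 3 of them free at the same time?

Rina in UTC: 08:15-13:00, 15:15-16:15, 17:00-18:00 (add 8h to convert from UTC-8).
Teo in UTC: 08:00-13:45 (subtract 4h to convert from UTC+4).
Leo in UTC: 08:30-09:15, 10:15-13:30 (subtract 4h to convert from UTC+4).
Rina ∩ Teo: 08:15-13:00.
Rina ∩ Teo ∩ Leo: 08:30-09:15, 10:15-13:00.
Summing the common windows: 45 + 165 = 210 minutes.

210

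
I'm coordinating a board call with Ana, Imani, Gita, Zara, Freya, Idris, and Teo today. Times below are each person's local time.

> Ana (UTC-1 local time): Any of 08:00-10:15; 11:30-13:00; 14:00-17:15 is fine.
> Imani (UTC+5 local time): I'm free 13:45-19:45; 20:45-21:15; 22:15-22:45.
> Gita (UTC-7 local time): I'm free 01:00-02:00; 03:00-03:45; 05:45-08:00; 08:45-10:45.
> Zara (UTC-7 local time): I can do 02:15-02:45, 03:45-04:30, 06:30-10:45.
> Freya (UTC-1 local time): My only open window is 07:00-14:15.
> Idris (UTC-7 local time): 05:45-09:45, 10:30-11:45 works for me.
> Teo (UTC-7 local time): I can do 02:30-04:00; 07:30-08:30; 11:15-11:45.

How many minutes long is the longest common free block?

0

Ana in UTC: 09:00-11:15, 12:30-14:00, 15:00-18:15 (add 1h to convert from UTC-1).
Imani in UTC: 08:45-14:45, 15:45-16:15, 17:15-17:45 (subtract 5h to convert from UTC+5).
Gita in UTC: 08:00-09:00, 10:00-10:45, 12:45-15:00, 15:45-17:45 (add 7h to convert from UTC-7).
Zara in UTC: 09:15-09:45, 10:45-11:30, 13:30-17:45 (add 7h to convert from UTC-7).
Freya in UTC: 08:00-15:15 (add 1h to convert from UTC-1).
Idris in UTC: 12:45-16:45, 17:30-18:45 (add 7h to convert from UTC-7).
Teo in UTC: 09:30-11:00, 14:30-15:30, 18:15-18:45 (add 7h to convert from UTC-7).
Ana ∩ Imani: 09:00-11:15, 12:30-14:00, 15:45-16:15, 17:15-17:45.
Ana ∩ Imani ∩ Gita: 10:00-10:45, 12:45-14:00, 15:45-16:15, 17:15-17:45.
Ana ∩ Imani ∩ Gita ∩ Zara: 13:30-14:00, 15:45-16:15, 17:15-17:45.
Ana ∩ Imani ∩ Gita ∩ Zara ∩ Freya: 13:30-14:00.
Ana ∩ Imani ∩ Gita ∩ Zara ∩ Freya ∩ Idris: 13:30-14:00.
Ana ∩ Imani ∩ Gita ∩ Zara ∩ Freya ∩ Idris ∩ Teo: ∅.
There is no time when everyone is free.
No common window exists, so the longest block is 0 minutes.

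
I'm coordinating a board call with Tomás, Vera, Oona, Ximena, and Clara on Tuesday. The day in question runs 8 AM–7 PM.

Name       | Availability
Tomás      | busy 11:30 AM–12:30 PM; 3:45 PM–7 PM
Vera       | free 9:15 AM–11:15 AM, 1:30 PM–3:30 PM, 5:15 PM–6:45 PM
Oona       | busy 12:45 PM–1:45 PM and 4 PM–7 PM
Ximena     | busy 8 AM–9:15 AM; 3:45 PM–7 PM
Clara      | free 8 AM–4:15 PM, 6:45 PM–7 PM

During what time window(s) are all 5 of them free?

Tomás free: 08:00-11:30, 12:30-15:45 (invert busy blocks within the working day).
Vera free: 09:15-11:15, 13:30-15:30, 17:15-18:45.
Oona free: 08:00-12:45, 13:45-16:00 (invert busy blocks within the working day).
Ximena free: 09:15-15:45 (invert busy blocks within the working day).
Clara free: 08:00-16:15, 18:45-19:00.
Tomás ∩ Vera: 09:15-11:15, 13:30-15:30.
Tomás ∩ Vera ∩ Oona: 09:15-11:15, 13:45-15:30.
Tomás ∩ Vera ∩ Oona ∩ Ximena: 09:15-11:15, 13:45-15:30.
Tomás ∩ Vera ∩ Oona ∩ Ximena ∩ Clara: 09:15-11:15, 13:45-15:30.
So the common availability across everyone is 09:15-11:15, 13:45-15:30.

09:15-11:15, 13:45-15:30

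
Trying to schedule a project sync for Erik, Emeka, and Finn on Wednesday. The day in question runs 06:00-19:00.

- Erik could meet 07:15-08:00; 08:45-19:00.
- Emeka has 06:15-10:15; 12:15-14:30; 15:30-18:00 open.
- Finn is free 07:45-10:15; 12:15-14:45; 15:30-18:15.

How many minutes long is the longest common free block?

150

Erik ∩ Emeka: 07:15-08:00, 08:45-10:15, 12:15-14:30, 15:30-18:00.
Erik ∩ Emeka ∩ Finn: 07:45-08:00, 08:45-10:15, 12:15-14:30, 15:30-18:00.
The longest is 15:30-18:00 at 150 minutes.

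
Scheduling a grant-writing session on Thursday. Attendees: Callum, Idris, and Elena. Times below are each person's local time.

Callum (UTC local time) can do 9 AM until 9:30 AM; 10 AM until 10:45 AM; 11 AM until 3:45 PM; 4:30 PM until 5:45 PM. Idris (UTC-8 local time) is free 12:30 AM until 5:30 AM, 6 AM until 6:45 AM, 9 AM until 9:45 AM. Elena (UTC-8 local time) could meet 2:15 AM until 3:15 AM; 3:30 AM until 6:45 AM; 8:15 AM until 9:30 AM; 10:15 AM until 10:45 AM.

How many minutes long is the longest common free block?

120

Callum in UTC: 09:00-09:30, 10:00-10:45, 11:00-15:45, 16:30-17:45.
Idris in UTC: 08:30-13:30, 14:00-14:45, 17:00-17:45 (add 8h to convert from UTC-8).
Elena in UTC: 10:15-11:15, 11:30-14:45, 16:15-17:30, 18:15-18:45 (add 8h to convert from UTC-8).
Callum ∩ Idris: 09:00-09:30, 10:00-10:45, 11:00-13:30, 14:00-14:45, 17:00-17:45.
Callum ∩ Idris ∩ Elena: 10:15-10:45, 11:00-11:15, 11:30-13:30, 14:00-14:45, 17:00-17:30.
The longest is 11:30-13:30 at 120 minutes.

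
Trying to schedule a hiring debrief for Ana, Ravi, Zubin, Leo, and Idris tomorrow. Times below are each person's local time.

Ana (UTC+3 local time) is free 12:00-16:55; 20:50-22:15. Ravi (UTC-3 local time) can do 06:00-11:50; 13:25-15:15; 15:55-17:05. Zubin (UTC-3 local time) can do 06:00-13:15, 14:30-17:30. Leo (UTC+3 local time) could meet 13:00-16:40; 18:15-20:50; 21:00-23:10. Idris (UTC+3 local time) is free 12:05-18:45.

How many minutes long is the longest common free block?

Ana in UTC: 09:00-13:55, 17:50-19:15 (subtract 3h to convert from UTC+3).
Ravi in UTC: 09:00-14:50, 16:25-18:15, 18:55-20:05 (add 3h to convert from UTC-3).
Zubin in UTC: 09:00-16:15, 17:30-20:30 (add 3h to convert from UTC-3).
Leo in UTC: 10:00-13:40, 15:15-17:50, 18:00-20:10 (subtract 3h to convert from UTC+3).
Idris in UTC: 09:05-15:45 (subtract 3h to convert from UTC+3).
Ana ∩ Ravi: 09:00-13:55, 17:50-18:15, 18:55-19:15.
Ana ∩ Ravi ∩ Zubin: 09:00-13:55, 17:50-18:15, 18:55-19:15.
Ana ∩ Ravi ∩ Zubin ∩ Leo: 10:00-13:40, 18:00-18:15, 18:55-19:15.
Ana ∩ Ravi ∩ Zubin ∩ Leo ∩ Idris: 10:00-13:40.
The longest is 10:00-13:40 at 220 minutes.

220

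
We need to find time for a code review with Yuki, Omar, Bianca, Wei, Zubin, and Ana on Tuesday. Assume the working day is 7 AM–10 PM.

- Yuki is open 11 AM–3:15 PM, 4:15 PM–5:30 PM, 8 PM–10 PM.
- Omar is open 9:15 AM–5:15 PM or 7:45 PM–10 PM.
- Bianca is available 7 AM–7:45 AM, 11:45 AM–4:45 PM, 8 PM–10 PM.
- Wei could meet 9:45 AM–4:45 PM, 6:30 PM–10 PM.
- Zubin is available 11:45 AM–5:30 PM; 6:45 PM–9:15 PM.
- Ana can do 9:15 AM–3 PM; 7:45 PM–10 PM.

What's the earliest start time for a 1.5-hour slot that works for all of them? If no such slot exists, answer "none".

11:45

Yuki ∩ Omar: 11:00-15:15, 16:15-17:15, 20:00-22:00.
Yuki ∩ Omar ∩ Bianca: 11:45-15:15, 16:15-16:45, 20:00-22:00.
Yuki ∩ Omar ∩ Bianca ∩ Wei: 11:45-15:15, 16:15-16:45, 20:00-22:00.
Yuki ∩ Omar ∩ Bianca ∩ Wei ∩ Zubin: 11:45-15:15, 16:15-16:45, 20:00-21:15.
Yuki ∩ Omar ∩ Bianca ∩ Wei ∩ Zubin ∩ Ana: 11:45-15:00, 20:00-21:15.
So the common availability across everyone is 11:45-15:00, 20:00-21:15.
The first common window of at least 90 minutes is 11:45-15:00, so the earliest start is 11:45.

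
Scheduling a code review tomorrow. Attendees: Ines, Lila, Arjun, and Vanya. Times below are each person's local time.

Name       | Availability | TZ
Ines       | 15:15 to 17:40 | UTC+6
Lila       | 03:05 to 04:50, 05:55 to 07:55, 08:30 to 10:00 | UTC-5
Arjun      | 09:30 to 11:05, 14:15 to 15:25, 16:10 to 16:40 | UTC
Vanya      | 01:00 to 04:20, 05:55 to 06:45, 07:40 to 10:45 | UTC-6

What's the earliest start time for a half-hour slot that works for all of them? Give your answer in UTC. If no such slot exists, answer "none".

Ines in UTC: 09:15-11:40 (subtract 6h to convert from UTC+6).
Lila in UTC: 08:05-09:50, 10:55-12:55, 13:30-15:00 (add 5h to convert from UTC-5).
Arjun in UTC: 09:30-11:05, 14:15-15:25, 16:10-16:40.
Vanya in UTC: 07:00-10:20, 11:55-12:45, 13:40-16:45 (add 6h to convert from UTC-6).
Ines ∩ Lila: 09:15-09:50, 10:55-11:40.
Ines ∩ Lila ∩ Arjun: 09:30-09:50, 10:55-11:05.
Ines ∩ Lila ∩ Arjun ∩ Vanya: 09:30-09:50.
No common window is at least 30 minutes long.

none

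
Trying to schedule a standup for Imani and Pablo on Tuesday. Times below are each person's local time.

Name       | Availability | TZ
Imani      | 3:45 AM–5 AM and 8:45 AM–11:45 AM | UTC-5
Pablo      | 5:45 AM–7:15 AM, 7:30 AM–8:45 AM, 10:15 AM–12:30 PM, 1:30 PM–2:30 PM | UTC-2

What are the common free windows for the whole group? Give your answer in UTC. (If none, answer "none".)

Imani in UTC: 08:45-10:00, 13:45-16:45 (add 5h to convert from UTC-5).
Pablo in UTC: 07:45-09:15, 09:30-10:45, 12:15-14:30, 15:30-16:30 (add 2h to convert from UTC-2).
Imani ∩ Pablo: 08:45-09:15, 09:30-10:00, 13:45-14:30, 15:30-16:30.

08:45-09:15, 09:30-10:00, 13:45-14:30, 15:30-16:30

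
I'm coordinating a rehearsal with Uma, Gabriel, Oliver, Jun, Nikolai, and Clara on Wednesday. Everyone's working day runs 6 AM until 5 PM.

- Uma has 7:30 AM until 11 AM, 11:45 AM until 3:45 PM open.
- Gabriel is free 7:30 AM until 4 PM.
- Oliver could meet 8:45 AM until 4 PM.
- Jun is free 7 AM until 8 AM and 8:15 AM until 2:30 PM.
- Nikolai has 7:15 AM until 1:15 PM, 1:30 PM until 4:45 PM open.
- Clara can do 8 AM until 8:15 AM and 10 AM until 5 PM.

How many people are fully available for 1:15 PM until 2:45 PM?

4

Uma, Gabriel, Oliver, and Clara can make the full 13:15-14:45 slot — that's 4.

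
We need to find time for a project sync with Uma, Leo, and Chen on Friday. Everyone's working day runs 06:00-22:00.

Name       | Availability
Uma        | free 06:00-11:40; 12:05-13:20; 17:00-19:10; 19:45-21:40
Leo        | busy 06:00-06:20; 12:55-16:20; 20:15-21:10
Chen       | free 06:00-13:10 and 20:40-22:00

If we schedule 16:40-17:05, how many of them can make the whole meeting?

Uma free: 06:00-11:40, 12:05-13:20, 17:00-19:10, 19:45-21:40.
Leo free: 06:20-12:55, 16:20-20:15, 21:10-22:00 (invert busy blocks within the working day).
Chen free: 06:00-13:10, 20:40-22:00.
Leo can make the full 16:40-17:05 slot — that's 1.

1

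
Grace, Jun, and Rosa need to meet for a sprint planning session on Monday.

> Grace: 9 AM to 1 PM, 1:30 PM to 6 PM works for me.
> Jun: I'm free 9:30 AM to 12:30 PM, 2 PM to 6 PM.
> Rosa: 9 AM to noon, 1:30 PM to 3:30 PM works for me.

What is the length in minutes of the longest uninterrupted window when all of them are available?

Grace ∩ Jun: 09:30-12:30, 14:00-18:00.
Grace ∩ Jun ∩ Rosa: 09:30-12:00, 14:00-15:30.
The longest is 09:30-12:00 at 150 minutes.

150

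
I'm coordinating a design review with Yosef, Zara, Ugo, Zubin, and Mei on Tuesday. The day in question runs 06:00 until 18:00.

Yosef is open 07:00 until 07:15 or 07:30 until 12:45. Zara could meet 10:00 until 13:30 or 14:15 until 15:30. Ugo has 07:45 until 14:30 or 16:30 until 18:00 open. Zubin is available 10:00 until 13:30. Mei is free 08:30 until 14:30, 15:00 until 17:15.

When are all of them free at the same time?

Yosef ∩ Zara: 10:00-12:45.
Yosef ∩ Zara ∩ Ugo: 10:00-12:45.
Yosef ∩ Zara ∩ Ugo ∩ Zubin: 10:00-12:45.
Yosef ∩ Zara ∩ Ugo ∩ Zubin ∩ Mei: 10:00-12:45.
Those are the intersection windows.

10:00-12:45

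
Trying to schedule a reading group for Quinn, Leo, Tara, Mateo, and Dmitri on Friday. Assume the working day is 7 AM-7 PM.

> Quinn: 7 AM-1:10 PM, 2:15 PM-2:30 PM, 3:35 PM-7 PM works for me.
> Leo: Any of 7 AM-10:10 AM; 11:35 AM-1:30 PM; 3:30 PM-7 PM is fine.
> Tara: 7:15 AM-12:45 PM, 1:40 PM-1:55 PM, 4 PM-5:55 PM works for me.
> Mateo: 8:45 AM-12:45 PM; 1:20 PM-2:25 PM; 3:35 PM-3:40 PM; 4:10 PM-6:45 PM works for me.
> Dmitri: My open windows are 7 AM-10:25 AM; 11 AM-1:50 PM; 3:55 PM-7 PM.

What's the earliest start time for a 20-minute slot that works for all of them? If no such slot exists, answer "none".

08:45

Quinn ∩ Leo: 07:00-10:10, 11:35-13:10, 15:35-19:00.
Quinn ∩ Leo ∩ Tara: 07:15-10:10, 11:35-12:45, 16:00-17:55.
Quinn ∩ Leo ∩ Tara ∩ Mateo: 08:45-10:10, 11:35-12:45, 16:10-17:55.
Quinn ∩ Leo ∩ Tara ∩ Mateo ∩ Dmitri: 08:45-10:10, 11:35-12:45, 16:10-17:55.
Those are the intersection windows.
The first common window of at least 20 minutes is 08:45-10:10, so the earliest start is 08:45.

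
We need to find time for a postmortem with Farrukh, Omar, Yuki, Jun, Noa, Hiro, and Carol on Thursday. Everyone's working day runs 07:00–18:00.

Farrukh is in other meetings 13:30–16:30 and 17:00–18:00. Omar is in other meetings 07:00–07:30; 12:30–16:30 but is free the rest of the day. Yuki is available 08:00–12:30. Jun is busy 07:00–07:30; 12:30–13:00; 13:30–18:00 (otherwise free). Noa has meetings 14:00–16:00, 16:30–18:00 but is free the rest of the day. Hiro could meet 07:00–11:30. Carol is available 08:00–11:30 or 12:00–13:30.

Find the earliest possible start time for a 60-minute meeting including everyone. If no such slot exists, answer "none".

Farrukh free: 07:00-13:30, 16:30-17:00 (invert busy blocks within the working day).
Omar free: 07:30-12:30, 16:30-18:00 (invert busy blocks within the working day).
Yuki free: 08:00-12:30.
Jun free: 07:30-12:30, 13:00-13:30 (invert busy blocks within the working day).
Noa free: 07:00-14:00, 16:00-16:30 (invert busy blocks within the working day).
Hiro free: 07:00-11:30.
Carol free: 08:00-11:30, 12:00-13:30.
Farrukh ∩ Omar: 07:30-12:30, 16:30-17:00.
Farrukh ∩ Omar ∩ Yuki: 08:00-12:30.
Farrukh ∩ Omar ∩ Yuki ∩ Jun: 08:00-12:30.
Farrukh ∩ Omar ∩ Yuki ∩ Jun ∩ Noa: 08:00-12:30.
Farrukh ∩ Omar ∩ Yuki ∩ Jun ∩ Noa ∩ Hiro: 08:00-11:30.
Farrukh ∩ Omar ∩ Yuki ∩ Jun ∩ Noa ∩ Hiro ∩ Carol: 08:00-11:30.
Those are the intersection windows.
The first common window of at least 60 minutes is 08:00-11:30, so the earliest start is 08:00.

08:00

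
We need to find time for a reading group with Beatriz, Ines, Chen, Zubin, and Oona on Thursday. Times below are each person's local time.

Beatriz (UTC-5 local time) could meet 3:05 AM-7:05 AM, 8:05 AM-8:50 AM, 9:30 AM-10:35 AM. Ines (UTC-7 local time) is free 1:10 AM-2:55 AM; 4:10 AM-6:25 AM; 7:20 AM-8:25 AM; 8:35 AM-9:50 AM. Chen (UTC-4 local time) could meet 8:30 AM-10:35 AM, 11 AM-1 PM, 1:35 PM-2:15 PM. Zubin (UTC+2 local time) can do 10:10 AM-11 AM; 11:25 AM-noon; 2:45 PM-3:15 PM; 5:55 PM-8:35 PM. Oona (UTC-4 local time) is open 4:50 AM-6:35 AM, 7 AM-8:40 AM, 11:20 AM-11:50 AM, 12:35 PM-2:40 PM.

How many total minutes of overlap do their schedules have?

0

Beatriz in UTC: 08:05-12:05, 13:05-13:50, 14:30-15:35 (add 5h to convert from UTC-5).
Ines in UTC: 08:10-09:55, 11:10-13:25, 14:20-15:25, 15:35-16:50 (add 7h to convert from UTC-7).
Chen in UTC: 12:30-14:35, 15:00-17:00, 17:35-18:15 (add 4h to convert from UTC-4).
Zubin in UTC: 08:10-09:00, 09:25-10:00, 12:45-13:15, 15:55-18:35 (subtract 2h to convert from UTC+2).
Oona in UTC: 08:50-10:35, 11:00-12:40, 15:20-15:50, 16:35-18:40 (add 4h to convert from UTC-4).
Beatriz ∩ Ines: 08:10-09:55, 11:10-12:05, 13:05-13:25, 14:30-15:25.
Beatriz ∩ Ines ∩ Chen: 13:05-13:25, 14:30-14:35, 15:00-15:25.
Beatriz ∩ Ines ∩ Chen ∩ Zubin: 13:05-13:15.
Beatriz ∩ Ines ∩ Chen ∩ Zubin ∩ Oona: ∅.
There is no time when everyone is free.
There is no common window, so the total is 0 minutes.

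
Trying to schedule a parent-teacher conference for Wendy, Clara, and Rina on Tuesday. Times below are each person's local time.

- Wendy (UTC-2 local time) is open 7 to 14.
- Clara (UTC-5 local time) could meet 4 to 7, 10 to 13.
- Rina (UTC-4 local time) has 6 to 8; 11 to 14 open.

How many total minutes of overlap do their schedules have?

Wendy in UTC: 09:00-16:00 (add 2h to convert from UTC-2).
Clara in UTC: 09:00-12:00, 15:00-18:00 (add 5h to convert from UTC-5).
Rina in UTC: 10:00-12:00, 15:00-18:00 (add 4h to convert from UTC-4).
Wendy ∩ Clara: 09:00-12:00, 15:00-16:00.
Wendy ∩ Clara ∩ Rina: 10:00-12:00, 15:00-16:00.
Summing the common windows: 120 + 60 = 180 minutes.

180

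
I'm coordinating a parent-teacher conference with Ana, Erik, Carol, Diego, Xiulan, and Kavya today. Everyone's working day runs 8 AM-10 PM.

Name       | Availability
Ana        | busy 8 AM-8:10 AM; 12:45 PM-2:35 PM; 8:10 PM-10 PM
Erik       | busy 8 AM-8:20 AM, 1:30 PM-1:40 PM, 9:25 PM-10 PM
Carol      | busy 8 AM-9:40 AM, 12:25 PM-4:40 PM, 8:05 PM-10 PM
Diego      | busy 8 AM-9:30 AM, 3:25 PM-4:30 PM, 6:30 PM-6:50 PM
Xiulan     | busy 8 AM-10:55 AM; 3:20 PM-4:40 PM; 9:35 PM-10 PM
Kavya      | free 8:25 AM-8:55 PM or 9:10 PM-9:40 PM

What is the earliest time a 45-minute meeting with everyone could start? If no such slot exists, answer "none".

Ana free: 08:10-12:45, 14:35-20:10 (invert busy blocks within the working day).
Erik free: 08:20-13:30, 13:40-21:25 (invert busy blocks within the working day).
Carol free: 09:40-12:25, 16:40-20:05 (invert busy blocks within the working day).
Diego free: 09:30-15:25, 16:30-18:30, 18:50-22:00 (invert busy blocks within the working day).
Xiulan free: 10:55-15:20, 16:40-21:35 (invert busy blocks within the working day).
Kavya free: 08:25-20:55, 21:10-21:40.
Ana ∩ Erik: 08:20-12:45, 14:35-20:10.
Ana ∩ Erik ∩ Carol: 09:40-12:25, 16:40-20:05.
Ana ∩ Erik ∩ Carol ∩ Diego: 09:40-12:25, 16:40-18:30, 18:50-20:05.
Ana ∩ Erik ∩ Carol ∩ Diego ∩ Xiulan: 10:55-12:25, 16:40-18:30, 18:50-20:05.
Ana ∩ Erik ∩ Carol ∩ Diego ∩ Xiulan ∩ Kavya: 10:55-12:25, 16:40-18:30, 18:50-20:05.
The first common window of at least 45 minutes is 10:55-12:25, so the earliest start is 10:55.

10:55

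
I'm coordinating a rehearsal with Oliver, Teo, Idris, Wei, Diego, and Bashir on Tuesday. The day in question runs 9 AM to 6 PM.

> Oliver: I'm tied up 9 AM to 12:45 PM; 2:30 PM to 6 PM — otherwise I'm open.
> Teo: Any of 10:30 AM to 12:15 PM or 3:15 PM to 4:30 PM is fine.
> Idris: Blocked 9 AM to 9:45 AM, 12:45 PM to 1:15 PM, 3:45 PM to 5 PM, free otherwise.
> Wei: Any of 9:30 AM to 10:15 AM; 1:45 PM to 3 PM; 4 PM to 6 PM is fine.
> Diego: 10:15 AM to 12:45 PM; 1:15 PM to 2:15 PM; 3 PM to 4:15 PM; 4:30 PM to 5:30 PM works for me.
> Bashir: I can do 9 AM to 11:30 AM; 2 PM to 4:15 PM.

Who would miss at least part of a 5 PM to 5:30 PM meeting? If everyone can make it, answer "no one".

Oliver free: 12:45-14:30 (invert busy blocks within the working day).
Teo free: 10:30-12:15, 15:15-16:30.
Idris free: 09:45-12:45, 13:15-15:45, 17:00-18:00 (invert busy blocks within the working day).
Wei free: 09:30-10:15, 13:45-15:00, 16:00-18:00.
Diego free: 10:15-12:45, 13:15-14:15, 15:00-16:15, 16:30-17:30.
Bashir free: 09:00-11:30, 14:00-16:15.
Oliver: not fully free for 17:00-17:30. Teo: not fully free for 17:00-17:30. Idris: free for 17:00-17:30. Wei: free for 17:00-17:30. Diego: free for 17:00-17:30. Bashir: not fully free for 17:00-17:30.

Bashir, Oliver, Teo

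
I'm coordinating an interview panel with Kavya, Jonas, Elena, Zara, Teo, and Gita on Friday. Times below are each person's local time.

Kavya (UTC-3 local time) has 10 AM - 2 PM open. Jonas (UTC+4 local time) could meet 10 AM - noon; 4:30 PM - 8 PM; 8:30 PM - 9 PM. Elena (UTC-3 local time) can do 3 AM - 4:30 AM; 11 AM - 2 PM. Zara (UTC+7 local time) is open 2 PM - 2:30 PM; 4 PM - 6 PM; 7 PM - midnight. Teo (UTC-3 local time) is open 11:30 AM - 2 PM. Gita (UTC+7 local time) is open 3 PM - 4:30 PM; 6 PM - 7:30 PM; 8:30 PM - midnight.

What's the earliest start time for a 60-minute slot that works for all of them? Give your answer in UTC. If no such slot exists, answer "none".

14:30

Kavya in UTC: 13:00-17:00 (add 3h to convert from UTC-3).
Jonas in UTC: 06:00-08:00, 12:30-16:00, 16:30-17:00 (subtract 4h to convert from UTC+4).
Elena in UTC: 06:00-07:30, 14:00-17:00 (add 3h to convert from UTC-3).
Zara in UTC: 07:00-07:30, 09:00-11:00, 12:00-17:00 (subtract 7h to convert from UTC+7).
Teo in UTC: 14:30-17:00 (add 3h to convert from UTC-3).
Gita in UTC: 08:00-09:30, 11:00-12:30, 13:30-17:00 (subtract 7h to convert from UTC+7).
Kavya ∩ Jonas: 13:00-16:00, 16:30-17:00.
Kavya ∩ Jonas ∩ Elena: 14:00-16:00, 16:30-17:00.
Kavya ∩ Jonas ∩ Elena ∩ Zara: 14:00-16:00, 16:30-17:00.
Kavya ∩ Jonas ∩ Elena ∩ Zara ∩ Teo: 14:30-16:00, 16:30-17:00.
Kavya ∩ Jonas ∩ Elena ∩ Zara ∩ Teo ∩ Gita: 14:30-16:00, 16:30-17:00.
The first common window of at least 60 minutes is 14:30-16:00, so the earliest start is 14:30.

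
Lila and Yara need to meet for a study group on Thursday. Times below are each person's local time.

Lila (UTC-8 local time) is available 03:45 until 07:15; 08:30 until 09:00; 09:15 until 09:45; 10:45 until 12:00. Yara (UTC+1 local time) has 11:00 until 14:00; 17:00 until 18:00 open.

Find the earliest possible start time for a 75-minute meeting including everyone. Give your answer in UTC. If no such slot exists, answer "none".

11:45

Lila in UTC: 11:45-15:15, 16:30-17:00, 17:15-17:45, 18:45-20:00 (add 8h to convert from UTC-8).
Yara in UTC: 10:00-13:00, 16:00-17:00 (subtract 1h to convert from UTC+1).
Lila ∩ Yara: 11:45-13:00, 16:30-17:00.
The first common window of at least 75 minutes is 11:45-13:00, so the earliest start is 11:45.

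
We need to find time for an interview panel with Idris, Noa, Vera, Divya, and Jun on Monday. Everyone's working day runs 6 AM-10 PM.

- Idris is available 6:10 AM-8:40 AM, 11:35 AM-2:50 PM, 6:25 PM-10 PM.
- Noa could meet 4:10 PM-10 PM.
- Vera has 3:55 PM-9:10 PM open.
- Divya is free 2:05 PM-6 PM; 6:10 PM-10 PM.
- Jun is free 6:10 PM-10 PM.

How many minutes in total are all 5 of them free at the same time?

Idris ∩ Noa: 18:25-22:00.
Idris ∩ Noa ∩ Vera: 18:25-21:10.
Idris ∩ Noa ∩ Vera ∩ Divya: 18:25-21:10.
Idris ∩ Noa ∩ Vera ∩ Divya ∩ Jun: 18:25-21:10.
That's a single block of 165 minutes.

165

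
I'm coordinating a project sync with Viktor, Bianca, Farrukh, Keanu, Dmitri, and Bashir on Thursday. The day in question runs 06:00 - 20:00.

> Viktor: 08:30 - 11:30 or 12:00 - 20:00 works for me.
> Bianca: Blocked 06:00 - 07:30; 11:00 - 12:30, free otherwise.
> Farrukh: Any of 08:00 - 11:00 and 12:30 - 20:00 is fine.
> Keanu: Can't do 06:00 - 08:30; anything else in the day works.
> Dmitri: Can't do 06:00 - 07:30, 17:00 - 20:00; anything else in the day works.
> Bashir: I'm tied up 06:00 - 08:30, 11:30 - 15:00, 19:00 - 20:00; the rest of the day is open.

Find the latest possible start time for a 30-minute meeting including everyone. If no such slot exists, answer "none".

Viktor free: 08:30-11:30, 12:00-20:00.
Bianca free: 07:30-11:00, 12:30-20:00 (invert busy blocks within the working day).
Farrukh free: 08:00-11:00, 12:30-20:00.
Keanu free: 08:30-20:00 (invert busy blocks within the working day).
Dmitri free: 07:30-17:00 (invert busy blocks within the working day).
Bashir free: 08:30-11:30, 15:00-19:00 (invert busy blocks within the working day).
Viktor ∩ Bianca: 08:30-11:00, 12:30-20:00.
Viktor ∩ Bianca ∩ Farrukh: 08:30-11:00, 12:30-20:00.
Viktor ∩ Bianca ∩ Farrukh ∩ Keanu: 08:30-11:00, 12:30-20:00.
Viktor ∩ Bianca ∩ Farrukh ∩ Keanu ∩ Dmitri: 08:30-11:00, 12:30-17:00.
Viktor ∩ Bianca ∩ Farrukh ∩ Keanu ∩ Dmitri ∩ Bashir: 08:30-11:00, 15:00-17:00.
The last common window of at least 30 minutes is 15:00-17:00; a 30-minute meeting can start as late as 16:30 and still end by 17:00.

16:30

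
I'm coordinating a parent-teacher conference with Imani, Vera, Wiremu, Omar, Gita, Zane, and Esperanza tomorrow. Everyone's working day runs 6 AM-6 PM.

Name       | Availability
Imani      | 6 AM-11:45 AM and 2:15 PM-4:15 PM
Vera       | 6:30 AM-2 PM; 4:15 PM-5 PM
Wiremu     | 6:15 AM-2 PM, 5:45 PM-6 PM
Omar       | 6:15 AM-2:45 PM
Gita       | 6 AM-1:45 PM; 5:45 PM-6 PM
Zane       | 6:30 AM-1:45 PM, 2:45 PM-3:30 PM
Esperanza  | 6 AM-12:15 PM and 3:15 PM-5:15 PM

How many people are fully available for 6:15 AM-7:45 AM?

5

Imani, Wiremu, Omar, Gita, and Esperanza can make the full 06:15-07:45 slot — that's 5.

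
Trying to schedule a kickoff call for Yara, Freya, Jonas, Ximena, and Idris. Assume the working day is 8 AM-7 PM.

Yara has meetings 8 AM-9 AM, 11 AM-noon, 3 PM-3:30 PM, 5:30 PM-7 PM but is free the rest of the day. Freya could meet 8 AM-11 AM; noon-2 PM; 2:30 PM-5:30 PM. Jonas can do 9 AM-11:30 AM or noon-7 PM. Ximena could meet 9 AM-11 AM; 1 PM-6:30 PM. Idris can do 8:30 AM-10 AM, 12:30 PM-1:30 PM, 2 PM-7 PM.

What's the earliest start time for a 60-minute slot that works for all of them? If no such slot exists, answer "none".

09:00

Yara free: 09:00-11:00, 12:00-15:00, 15:30-17:30 (invert busy blocks within the working day).
Freya free: 08:00-11:00, 12:00-14:00, 14:30-17:30.
Jonas free: 09:00-11:30, 12:00-19:00.
Ximena free: 09:00-11:00, 13:00-18:30.
Idris free: 08:30-10:00, 12:30-13:30, 14:00-19:00.
Yara ∩ Freya: 09:00-11:00, 12:00-14:00, 14:30-15:00, 15:30-17:30.
Yara ∩ Freya ∩ Jonas: 09:00-11:00, 12:00-14:00, 14:30-15:00, 15:30-17:30.
Yara ∩ Freya ∩ Jonas ∩ Ximena: 09:00-11:00, 13:00-14:00, 14:30-15:00, 15:30-17:30.
Yara ∩ Freya ∩ Jonas ∩ Ximena ∩ Idris: 09:00-10:00, 13:00-13:30, 14:30-15:00, 15:30-17:30.
So the common availability across everyone is 09:00-10:00, 13:00-13:30, 14:30-15:00, 15:30-17:30.
The first common window of at least 60 minutes is 09:00-10:00, so the earliest start is 09:00.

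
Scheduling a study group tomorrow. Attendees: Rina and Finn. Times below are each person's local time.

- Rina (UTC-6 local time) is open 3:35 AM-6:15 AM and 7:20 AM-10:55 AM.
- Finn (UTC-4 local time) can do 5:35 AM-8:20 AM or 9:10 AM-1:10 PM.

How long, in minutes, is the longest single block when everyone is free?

Rina in UTC: 09:35-12:15, 13:20-16:55 (add 6h to convert from UTC-6).
Finn in UTC: 09:35-12:20, 13:10-17:10 (add 4h to convert from UTC-4).
Rina ∩ Finn: 09:35-12:15, 13:20-16:55.
The longest is 13:20-16:55 at 215 minutes.

215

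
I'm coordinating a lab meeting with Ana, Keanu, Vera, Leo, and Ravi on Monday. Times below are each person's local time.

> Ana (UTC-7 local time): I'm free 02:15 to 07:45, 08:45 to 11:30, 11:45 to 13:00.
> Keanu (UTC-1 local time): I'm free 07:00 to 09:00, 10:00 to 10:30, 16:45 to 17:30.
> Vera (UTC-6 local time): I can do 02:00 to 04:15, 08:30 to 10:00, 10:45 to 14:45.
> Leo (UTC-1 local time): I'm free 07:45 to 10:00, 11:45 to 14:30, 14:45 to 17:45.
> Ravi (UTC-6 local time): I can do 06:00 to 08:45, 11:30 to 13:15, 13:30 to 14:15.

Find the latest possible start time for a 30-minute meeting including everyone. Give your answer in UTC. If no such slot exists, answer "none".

Ana in UTC: 09:15-14:45, 15:45-18:30, 18:45-20:00 (add 7h to convert from UTC-7).
Keanu in UTC: 08:00-10:00, 11:00-11:30, 17:45-18:30 (add 1h to convert from UTC-1).
Vera in UTC: 08:00-10:15, 14:30-16:00, 16:45-20:45 (add 6h to convert from UTC-6).
Leo in UTC: 08:45-11:00, 12:45-15:30, 15:45-18:45 (add 1h to convert from UTC-1).
Ravi in UTC: 12:00-14:45, 17:30-19:15, 19:30-20:15 (add 6h to convert from UTC-6).
Ana ∩ Keanu: 09:15-10:00, 11:00-11:30, 17:45-18:30.
Ana ∩ Keanu ∩ Vera: 09:15-10:00, 17:45-18:30.
Ana ∩ Keanu ∩ Vera ∩ Leo: 09:15-10:00, 17:45-18:30.
Ana ∩ Keanu ∩ Vera ∩ Leo ∩ Ravi: 17:45-18:30.
The last common window of at least 30 minutes is 17:45-18:30; a 30-minute meeting can start as late as 18:00 and still end by 18:30.

18:00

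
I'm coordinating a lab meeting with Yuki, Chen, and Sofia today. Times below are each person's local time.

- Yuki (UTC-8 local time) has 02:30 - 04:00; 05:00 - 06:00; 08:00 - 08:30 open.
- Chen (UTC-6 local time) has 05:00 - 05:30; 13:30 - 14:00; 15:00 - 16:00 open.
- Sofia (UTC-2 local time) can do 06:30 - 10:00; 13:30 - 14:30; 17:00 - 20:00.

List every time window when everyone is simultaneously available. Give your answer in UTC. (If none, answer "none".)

Yuki in UTC: 10:30-12:00, 13:00-14:00, 16:00-16:30 (add 8h to convert from UTC-8).
Chen in UTC: 11:00-11:30, 19:30-20:00, 21:00-22:00 (add 6h to convert from UTC-6).
Sofia in UTC: 08:30-12:00, 15:30-16:30, 19:00-22:00 (add 2h to convert from UTC-2).
Yuki ∩ Chen: 11:00-11:30.
Yuki ∩ Chen ∩ Sofia: 11:00-11:30.

11:00-11:30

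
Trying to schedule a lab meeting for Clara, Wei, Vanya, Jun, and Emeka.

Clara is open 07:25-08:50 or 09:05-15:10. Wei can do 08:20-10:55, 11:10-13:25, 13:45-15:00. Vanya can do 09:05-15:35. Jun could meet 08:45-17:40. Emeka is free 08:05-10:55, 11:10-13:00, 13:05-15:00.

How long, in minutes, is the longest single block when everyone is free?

Clara ∩ Wei: 08:20-08:50, 09:05-10:55, 11:10-13:25, 13:45-15:00.
Clara ∩ Wei ∩ Vanya: 09:05-10:55, 11:10-13:25, 13:45-15:00.
Clara ∩ Wei ∩ Vanya ∩ Jun: 09:05-10:55, 11:10-13:25, 13:45-15:00.
Clara ∩ Wei ∩ Vanya ∩ Jun ∩ Emeka: 09:05-10:55, 11:10-13:00, 13:05-13:25, 13:45-15:00.
Those are the intersection windows.
The longest is 09:05-10:55 at 110 minutes.

110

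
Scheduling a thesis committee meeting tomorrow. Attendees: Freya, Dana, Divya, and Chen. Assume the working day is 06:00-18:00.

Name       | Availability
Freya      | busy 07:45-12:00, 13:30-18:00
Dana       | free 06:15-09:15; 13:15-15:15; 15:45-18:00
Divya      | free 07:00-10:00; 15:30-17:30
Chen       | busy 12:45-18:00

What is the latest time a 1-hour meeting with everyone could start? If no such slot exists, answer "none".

none

Freya free: 06:00-07:45, 12:00-13:30 (invert busy blocks within the working day).
Dana free: 06:15-09:15, 13:15-15:15, 15:45-18:00.
Divya free: 07:00-10:00, 15:30-17:30.
Chen free: 06:00-12:45 (invert busy blocks within the working day).
Freya ∩ Dana: 06:15-07:45, 13:15-13:30.
Freya ∩ Dana ∩ Divya: 07:00-07:45.
Freya ∩ Dana ∩ Divya ∩ Chen: 07:00-07:45.
No common window is at least 60 minutes long.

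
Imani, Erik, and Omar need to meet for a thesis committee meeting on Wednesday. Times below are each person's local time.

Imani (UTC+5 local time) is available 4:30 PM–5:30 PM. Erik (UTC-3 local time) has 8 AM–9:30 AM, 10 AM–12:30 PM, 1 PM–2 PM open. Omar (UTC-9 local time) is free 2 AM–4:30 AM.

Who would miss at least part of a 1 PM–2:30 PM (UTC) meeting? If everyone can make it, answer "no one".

Imani, Omar

Imani in UTC: 11:30-12:30 (subtract 5h to convert from UTC+5).
Erik in UTC: 11:00-12:30, 13:00-15:30, 16:00-17:00 (add 3h to convert from UTC-3).
Omar in UTC: 11:00-13:30 (add 9h to convert from UTC-9).
Imani: not fully free for 13:00-14:30. Erik: free for 13:00-14:30. Omar: not fully free for 13:00-14:30.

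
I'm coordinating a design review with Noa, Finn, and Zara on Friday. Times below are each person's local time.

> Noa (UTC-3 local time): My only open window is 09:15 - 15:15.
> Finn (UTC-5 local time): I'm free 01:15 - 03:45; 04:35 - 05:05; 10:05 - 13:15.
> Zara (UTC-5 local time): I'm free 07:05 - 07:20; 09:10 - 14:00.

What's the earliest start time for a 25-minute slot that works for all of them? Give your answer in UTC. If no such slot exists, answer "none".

Noa in UTC: 12:15-18:15 (add 3h to convert from UTC-3).
Finn in UTC: 06:15-08:45, 09:35-10:05, 15:05-18:15 (add 5h to convert from UTC-5).
Zara in UTC: 12:05-12:20, 14:10-19:00 (add 5h to convert from UTC-5).
Noa ∩ Finn: 15:05-18:15.
Noa ∩ Finn ∩ Zara: 15:05-18:15.
The first common window of at least 25 minutes is 15:05-18:15, so the earliest start is 15:05.

15:05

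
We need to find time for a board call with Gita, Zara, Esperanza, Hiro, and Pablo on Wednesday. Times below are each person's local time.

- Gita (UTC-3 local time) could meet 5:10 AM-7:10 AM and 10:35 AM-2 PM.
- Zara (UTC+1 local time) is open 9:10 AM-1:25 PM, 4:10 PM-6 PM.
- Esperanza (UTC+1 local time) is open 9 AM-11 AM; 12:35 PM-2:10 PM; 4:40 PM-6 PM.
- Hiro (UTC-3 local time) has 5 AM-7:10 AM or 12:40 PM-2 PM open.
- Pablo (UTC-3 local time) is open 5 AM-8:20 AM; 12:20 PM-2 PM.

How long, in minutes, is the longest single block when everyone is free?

110

Gita in UTC: 08:10-10:10, 13:35-17:00 (add 3h to convert from UTC-3).
Zara in UTC: 08:10-12:25, 15:10-17:00 (subtract 1h to convert from UTC+1).
Esperanza in UTC: 08:00-10:00, 11:35-13:10, 15:40-17:00 (subtract 1h to convert from UTC+1).
Hiro in UTC: 08:00-10:10, 15:40-17:00 (add 3h to convert from UTC-3).
Pablo in UTC: 08:00-11:20, 15:20-17:00 (add 3h to convert from UTC-3).
Gita ∩ Zara: 08:10-10:10, 15:10-17:00.
Gita ∩ Zara ∩ Esperanza: 08:10-10:00, 15:40-17:00.
Gita ∩ Zara ∩ Esperanza ∩ Hiro: 08:10-10:00, 15:40-17:00.
Gita ∩ Zara ∩ Esperanza ∩ Hiro ∩ Pablo: 08:10-10:00, 15:40-17:00.
The longest is 08:10-10:00 at 110 minutes.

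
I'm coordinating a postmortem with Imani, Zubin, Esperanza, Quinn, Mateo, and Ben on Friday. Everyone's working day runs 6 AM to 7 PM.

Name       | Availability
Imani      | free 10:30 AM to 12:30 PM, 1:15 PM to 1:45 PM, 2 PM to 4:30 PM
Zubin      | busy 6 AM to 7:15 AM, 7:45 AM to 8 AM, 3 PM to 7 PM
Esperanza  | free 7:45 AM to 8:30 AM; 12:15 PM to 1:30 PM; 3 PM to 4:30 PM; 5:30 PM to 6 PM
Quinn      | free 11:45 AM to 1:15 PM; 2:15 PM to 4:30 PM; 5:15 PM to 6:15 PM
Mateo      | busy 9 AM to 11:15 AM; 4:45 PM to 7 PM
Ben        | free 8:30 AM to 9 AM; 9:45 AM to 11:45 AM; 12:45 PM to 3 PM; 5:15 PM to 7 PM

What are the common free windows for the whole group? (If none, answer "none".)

none

Imani free: 10:30-12:30, 13:15-13:45, 14:00-16:30.
Zubin free: 07:15-07:45, 08:00-15:00 (invert busy blocks within the working day).
Esperanza free: 07:45-08:30, 12:15-13:30, 15:00-16:30, 17:30-18:00.
Quinn free: 11:45-13:15, 14:15-16:30, 17:15-18:15.
Mateo free: 06:00-09:00, 11:15-16:45 (invert busy blocks within the working day).
Ben free: 08:30-09:00, 09:45-11:45, 12:45-15:00, 17:15-19:00.
Imani ∩ Zubin: 10:30-12:30, 13:15-13:45, 14:00-15:00.
Imani ∩ Zubin ∩ Esperanza: 12:15-12:30, 13:15-13:30.
Imani ∩ Zubin ∩ Esperanza ∩ Quinn: 12:15-12:30.
Imani ∩ Zubin ∩ Esperanza ∩ Quinn ∩ Mateo: 12:15-12:30.
Imani ∩ Zubin ∩ Esperanza ∩ Quinn ∩ Mateo ∩ Ben: ∅.
There is no time when everyone is free.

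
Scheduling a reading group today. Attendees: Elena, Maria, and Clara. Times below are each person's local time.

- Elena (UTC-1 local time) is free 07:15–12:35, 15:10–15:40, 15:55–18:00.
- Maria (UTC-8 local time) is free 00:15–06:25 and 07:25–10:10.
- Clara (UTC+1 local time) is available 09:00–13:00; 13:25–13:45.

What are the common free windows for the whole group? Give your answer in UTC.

08:15-12:00, 12:25-12:45

Elena in UTC: 08:15-13:35, 16:10-16:40, 16:55-19:00 (add 1h to convert from UTC-1).
Maria in UTC: 08:15-14:25, 15:25-18:10 (add 8h to convert from UTC-8).
Clara in UTC: 08:00-12:00, 12:25-12:45 (subtract 1h to convert from UTC+1).
Elena ∩ Maria: 08:15-13:35, 16:10-16:40, 16:55-18:10.
Elena ∩ Maria ∩ Clara: 08:15-12:00, 12:25-12:45.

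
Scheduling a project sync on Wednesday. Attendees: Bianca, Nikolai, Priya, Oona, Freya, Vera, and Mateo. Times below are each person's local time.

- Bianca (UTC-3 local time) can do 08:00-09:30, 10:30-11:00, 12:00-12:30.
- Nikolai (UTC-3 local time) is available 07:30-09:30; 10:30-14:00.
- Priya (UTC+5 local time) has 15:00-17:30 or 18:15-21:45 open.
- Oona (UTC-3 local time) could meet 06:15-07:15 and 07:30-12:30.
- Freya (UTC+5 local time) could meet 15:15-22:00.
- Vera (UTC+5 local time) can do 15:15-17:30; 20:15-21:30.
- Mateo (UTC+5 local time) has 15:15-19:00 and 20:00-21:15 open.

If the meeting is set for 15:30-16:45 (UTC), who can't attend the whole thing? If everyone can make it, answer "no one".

Bianca, Mateo, Oona, Vera

Bianca in UTC: 11:00-12:30, 13:30-14:00, 15:00-15:30 (add 3h to convert from UTC-3).
Nikolai in UTC: 10:30-12:30, 13:30-17:00 (add 3h to convert from UTC-3).
Priya in UTC: 10:00-12:30, 13:15-16:45 (subtract 5h to convert from UTC+5).
Oona in UTC: 09:15-10:15, 10:30-15:30 (add 3h to convert from UTC-3).
Freya in UTC: 10:15-17:00 (subtract 5h to convert from UTC+5).
Vera in UTC: 10:15-12:30, 15:15-16:30 (subtract 5h to convert from UTC+5).
Mateo in UTC: 10:15-14:00, 15:00-16:15 (subtract 5h to convert from UTC+5).
Bianca: not fully free for 15:30-16:45. Nikolai: free for 15:30-16:45. Priya: free for 15:30-16:45. Oona: not fully free for 15:30-16:45. Freya: free for 15:30-16:45. Vera: not fully free for 15:30-16:45. Mateo: not fully free for 15:30-16:45.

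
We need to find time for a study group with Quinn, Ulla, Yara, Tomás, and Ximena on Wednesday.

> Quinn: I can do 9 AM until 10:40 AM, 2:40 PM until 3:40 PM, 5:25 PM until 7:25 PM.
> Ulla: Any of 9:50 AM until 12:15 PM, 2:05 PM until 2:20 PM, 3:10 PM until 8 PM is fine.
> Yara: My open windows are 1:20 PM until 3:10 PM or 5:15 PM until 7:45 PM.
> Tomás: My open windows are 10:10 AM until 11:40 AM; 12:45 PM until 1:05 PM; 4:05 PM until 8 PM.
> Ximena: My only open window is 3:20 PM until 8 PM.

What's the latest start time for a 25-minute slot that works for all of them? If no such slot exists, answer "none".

19:00

Quinn ∩ Ulla: 09:50-10:40, 15:10-15:40, 17:25-19:25.
Quinn ∩ Ulla ∩ Yara: 17:25-19:25.
Quinn ∩ Ulla ∩ Yara ∩ Tomás: 17:25-19:25.
Quinn ∩ Ulla ∩ Yara ∩ Tomás ∩ Ximena: 17:25-19:25.
The last common window of at least 25 minutes is 17:25-19:25; a 25-minute meeting can start as late as 19:00 and still end by 19:25.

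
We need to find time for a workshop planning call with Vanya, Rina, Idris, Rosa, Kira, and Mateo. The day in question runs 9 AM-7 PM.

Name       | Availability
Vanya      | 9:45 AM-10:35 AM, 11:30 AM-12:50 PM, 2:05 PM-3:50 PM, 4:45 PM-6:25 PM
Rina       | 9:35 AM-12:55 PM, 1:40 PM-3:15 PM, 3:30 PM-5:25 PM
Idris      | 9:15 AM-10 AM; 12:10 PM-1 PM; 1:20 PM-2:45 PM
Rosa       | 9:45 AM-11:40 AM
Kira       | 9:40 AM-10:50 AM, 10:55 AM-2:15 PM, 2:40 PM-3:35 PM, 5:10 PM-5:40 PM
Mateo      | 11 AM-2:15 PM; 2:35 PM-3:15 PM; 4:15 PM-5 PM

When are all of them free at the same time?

none

Vanya ∩ Rina: 09:45-10:35, 11:30-12:50, 14:05-15:15, 15:30-15:50, 16:45-17:25.
Vanya ∩ Rina ∩ Idris: 09:45-10:00, 12:10-12:50, 14:05-14:45.
Vanya ∩ Rina ∩ Idris ∩ Rosa: 09:45-10:00.
Vanya ∩ Rina ∩ Idris ∩ Rosa ∩ Kira: 09:45-10:00.
Vanya ∩ Rina ∩ Idris ∩ Rosa ∩ Kira ∩ Mateo: ∅.
There is no time when everyone is free.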